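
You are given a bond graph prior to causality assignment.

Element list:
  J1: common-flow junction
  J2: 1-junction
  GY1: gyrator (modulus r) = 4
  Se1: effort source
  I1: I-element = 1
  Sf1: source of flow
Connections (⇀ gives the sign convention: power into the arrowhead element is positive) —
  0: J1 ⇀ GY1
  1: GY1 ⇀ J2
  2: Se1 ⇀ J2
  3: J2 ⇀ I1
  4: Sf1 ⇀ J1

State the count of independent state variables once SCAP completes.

bond 2 →J2  (Se1: effort source, stroke at far end)
bond 4 →Sf1  (Sf1 fixes flow; stroke at Sf1)
bond 0 →J1  (common-f at J1 fixed by 4)
bond 1 →J2  (GY1: gyrator matches bond 0)
bond 3 →I1  (J2 needs exactly one f-in)

1  (I1 all integral)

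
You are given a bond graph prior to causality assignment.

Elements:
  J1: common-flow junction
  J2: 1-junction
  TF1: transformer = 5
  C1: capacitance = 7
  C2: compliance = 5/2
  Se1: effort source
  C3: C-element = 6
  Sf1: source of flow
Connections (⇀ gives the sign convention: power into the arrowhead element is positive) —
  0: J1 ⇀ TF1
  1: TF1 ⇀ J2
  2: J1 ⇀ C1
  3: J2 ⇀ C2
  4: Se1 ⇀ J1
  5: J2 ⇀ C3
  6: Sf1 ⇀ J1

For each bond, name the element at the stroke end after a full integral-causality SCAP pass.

β4 stroke→J1  (Se1 (Se) sets effort on bond)
β6 stroke→Sf1  (Sf1: flow source, stroke at near end)
β0 stroke→J1  (J1 flow already set via bond 6)
β2 stroke→J1  (J1 flow already set via bond 6)
β1 stroke→TF1  (TF TF1: opposite of bond 0)
β3 stroke→J2  (J2 flow already set via bond 1)
β5 stroke→J2  (J2 flow already set via bond 1)

b0 →J1
b1 →TF1
b2 →J1
b3 →J2
b4 →J1
b5 →J2
b6 →Sf1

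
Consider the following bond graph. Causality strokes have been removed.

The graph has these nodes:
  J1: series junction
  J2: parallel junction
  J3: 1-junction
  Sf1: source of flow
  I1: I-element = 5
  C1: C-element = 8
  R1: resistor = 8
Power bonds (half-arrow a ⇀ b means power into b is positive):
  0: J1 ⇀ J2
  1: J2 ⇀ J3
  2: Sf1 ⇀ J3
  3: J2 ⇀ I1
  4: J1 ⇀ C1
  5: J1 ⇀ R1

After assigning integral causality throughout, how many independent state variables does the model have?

2  (C1, I1 all integral)

b2 →Sf1  (Sf1 (Sf) sets flow on bond)
b1 →J3  (J3 flow already set via bond 2)
b3 →I1  (I1: I, integral causality)
b0 →J2  (J2 needs exactly one e-in)
b4 →J1  (1-jn J1 has f-setter on 0)
b5 →J1  (1-jn J1 has f-setter on 0)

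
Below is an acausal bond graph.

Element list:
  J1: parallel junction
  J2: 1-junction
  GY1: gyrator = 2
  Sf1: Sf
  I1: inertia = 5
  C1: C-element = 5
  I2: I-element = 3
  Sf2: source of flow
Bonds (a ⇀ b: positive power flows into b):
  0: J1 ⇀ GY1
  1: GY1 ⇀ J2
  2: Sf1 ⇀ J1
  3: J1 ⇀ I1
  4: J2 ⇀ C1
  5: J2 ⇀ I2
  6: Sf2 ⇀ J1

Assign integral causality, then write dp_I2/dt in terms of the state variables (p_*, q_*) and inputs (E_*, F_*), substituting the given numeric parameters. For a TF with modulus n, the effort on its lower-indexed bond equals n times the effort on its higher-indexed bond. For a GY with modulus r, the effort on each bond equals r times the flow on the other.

dp_I2/dt = 2*F_Sf1 + 2*F_Sf2 - 2*p_I1/5 - q_C1/5

b2 stroke→Sf1  (Sf1 (Sf) sets flow on bond)
b6 stroke→Sf2  (Sf2: flow source, stroke at near end)
b3 stroke→I1  (prefer integral on I1)
b0 stroke→J1  (only one effort-in slot at J1)
b1 stroke→J2  (GY1 both-in/both-out from 0)
b4 stroke→J2  (C1 outputs effort q/C1)
b5 stroke→I2  (J2: last free bond brings flow in)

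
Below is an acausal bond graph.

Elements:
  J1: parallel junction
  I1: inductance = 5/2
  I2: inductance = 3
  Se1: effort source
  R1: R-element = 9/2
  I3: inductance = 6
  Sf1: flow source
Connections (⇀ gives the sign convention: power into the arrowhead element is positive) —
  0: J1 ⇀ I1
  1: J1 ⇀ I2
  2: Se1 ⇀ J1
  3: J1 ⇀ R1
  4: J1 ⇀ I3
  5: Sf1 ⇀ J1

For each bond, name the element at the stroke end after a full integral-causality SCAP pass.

bond 2 stroke at J1  (Se1 fixes effort; stroke away)
bond 5 stroke at Sf1  (Sf1: flow source, stroke at near end)
bond 0 stroke at I1  (J1 effort already set via bond 2)
bond 1 stroke at I2  (J1: bond 2 brought effort, rest push out)
bond 3 stroke at R1  (0-jn J1 has e-setter on 2)
bond 4 stroke at I3  (common-e at J1 fixed by 2)

bond 0 stroke at I1
bond 1 stroke at I2
bond 2 stroke at J1
bond 3 stroke at R1
bond 4 stroke at I3
bond 5 stroke at Sf1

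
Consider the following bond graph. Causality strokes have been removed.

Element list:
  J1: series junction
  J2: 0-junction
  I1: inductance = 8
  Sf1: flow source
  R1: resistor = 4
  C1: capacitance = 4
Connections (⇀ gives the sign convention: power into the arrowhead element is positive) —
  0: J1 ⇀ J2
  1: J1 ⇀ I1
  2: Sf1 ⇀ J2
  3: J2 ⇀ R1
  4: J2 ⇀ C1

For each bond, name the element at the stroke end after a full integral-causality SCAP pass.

b0 |J1
b1 |I1
b2 |Sf1
b3 |R1
b4 |J2

β2 |Sf1  (Sf1: flow source, stroke at near end)
β1 |I1  (I1: I, integral causality)
β0 |J1  (J1: bond 1 brought flow, rest push out)
β4 |J2  (prefer integral on C1)
β3 |R1  (common-e at J2 fixed by 4)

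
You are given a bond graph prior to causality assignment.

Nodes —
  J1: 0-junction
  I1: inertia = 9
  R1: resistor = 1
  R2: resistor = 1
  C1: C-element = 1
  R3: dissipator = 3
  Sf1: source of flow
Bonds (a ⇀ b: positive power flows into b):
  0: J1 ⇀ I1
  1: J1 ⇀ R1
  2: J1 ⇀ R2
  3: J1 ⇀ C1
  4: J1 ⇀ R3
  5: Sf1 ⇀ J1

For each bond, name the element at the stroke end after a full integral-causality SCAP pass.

#5 stroke at Sf1  (Sf1: flow source, stroke at near end)
#0 stroke at I1  (prefer integral on I1)
#3 stroke at J1  (prefer integral on C1)
#1 stroke at R1  (J1: bond 3 brought effort, rest push out)
#2 stroke at R2  (common-e at J1 fixed by 3)
#4 stroke at R3  (0-jn J1 has e-setter on 3)

β0 stroke→I1
β1 stroke→R1
β2 stroke→R2
β3 stroke→J1
β4 stroke→R3
β5 stroke→Sf1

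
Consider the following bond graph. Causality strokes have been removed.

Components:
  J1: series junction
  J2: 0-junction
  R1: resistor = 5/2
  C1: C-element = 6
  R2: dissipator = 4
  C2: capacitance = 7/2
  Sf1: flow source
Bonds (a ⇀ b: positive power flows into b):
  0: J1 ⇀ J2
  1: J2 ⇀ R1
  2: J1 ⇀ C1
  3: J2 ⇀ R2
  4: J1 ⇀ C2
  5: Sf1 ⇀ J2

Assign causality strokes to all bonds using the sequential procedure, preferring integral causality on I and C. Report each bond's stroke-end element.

#0 |J2
#1 |R1
#2 |J1
#3 |R2
#4 |J1
#5 |Sf1

#5 stroke at Sf1  (Sf1 fixes flow; stroke at Sf1)
#2 stroke at J1  (C1 outputs effort q/C1)
#4 stroke at J1  (C2 outputs effort q/C2)
#0 stroke at J2  (only one flow-in slot at J1)
#1 stroke at R1  (common-e at J2 fixed by 0)
#3 stroke at R2  (0-jn J2 has e-setter on 0)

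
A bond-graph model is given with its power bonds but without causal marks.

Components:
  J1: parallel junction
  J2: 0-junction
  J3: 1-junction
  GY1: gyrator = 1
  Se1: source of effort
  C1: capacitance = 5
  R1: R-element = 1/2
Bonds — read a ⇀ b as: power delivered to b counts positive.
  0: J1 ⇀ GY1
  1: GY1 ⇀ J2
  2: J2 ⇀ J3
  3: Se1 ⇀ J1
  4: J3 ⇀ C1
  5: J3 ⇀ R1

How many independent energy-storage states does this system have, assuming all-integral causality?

1  (C1 all integral)

#3 →J1  (source Se1 imposes e)
#0 →GY1  (0-jn J1 has e-setter on 3)
#1 →GY1  (GY1: gyrator matches bond 0)
#2 →J2  (closing 0-jn rule on J2)
#4 →J3  (J3: bond 2 brought flow, rest push out)
#5 →J3  (1-jn J3 has f-setter on 2)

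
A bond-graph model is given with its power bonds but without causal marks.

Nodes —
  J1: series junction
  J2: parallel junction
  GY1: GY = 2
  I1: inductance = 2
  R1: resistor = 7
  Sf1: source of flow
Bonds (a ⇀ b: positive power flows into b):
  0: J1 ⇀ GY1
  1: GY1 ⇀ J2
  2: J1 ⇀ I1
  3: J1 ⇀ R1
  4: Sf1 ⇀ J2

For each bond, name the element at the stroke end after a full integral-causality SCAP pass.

β4 stroke→Sf1  (Sf1 (Sf) sets flow on bond)
β1 stroke→J2  (only one effort-in slot at J2)
β0 stroke→J1  (GY1 both-in/both-out from 1)
β2 stroke→I1  (I1 outputs flow p/I1)
β3 stroke→J1  (1-jn J1 has f-setter on 2)

bond 0 stroke at J1
bond 1 stroke at J2
bond 2 stroke at I1
bond 3 stroke at J1
bond 4 stroke at Sf1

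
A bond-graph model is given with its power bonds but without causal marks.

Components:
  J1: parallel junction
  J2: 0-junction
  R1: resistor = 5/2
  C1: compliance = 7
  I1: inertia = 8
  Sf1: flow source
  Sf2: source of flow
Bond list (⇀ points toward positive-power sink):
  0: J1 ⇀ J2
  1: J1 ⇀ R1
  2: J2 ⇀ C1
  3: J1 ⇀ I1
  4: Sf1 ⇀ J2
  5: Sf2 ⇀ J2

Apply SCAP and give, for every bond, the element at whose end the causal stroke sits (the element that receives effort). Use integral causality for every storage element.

bond 4 stroke→Sf1  (Sf1 fixes flow; stroke at Sf1)
bond 5 stroke→Sf2  (Sf2: flow source, stroke at near end)
bond 2 stroke→J2  (prefer integral on C1)
bond 0 stroke→J1  (0-jn J2 has e-setter on 2)
bond 1 stroke→R1  (common-e at J1 fixed by 0)
bond 3 stroke→I1  (J1: bond 0 brought effort, rest push out)

β0 →J1
β1 →R1
β2 →J2
β3 →I1
β4 →Sf1
β5 →Sf2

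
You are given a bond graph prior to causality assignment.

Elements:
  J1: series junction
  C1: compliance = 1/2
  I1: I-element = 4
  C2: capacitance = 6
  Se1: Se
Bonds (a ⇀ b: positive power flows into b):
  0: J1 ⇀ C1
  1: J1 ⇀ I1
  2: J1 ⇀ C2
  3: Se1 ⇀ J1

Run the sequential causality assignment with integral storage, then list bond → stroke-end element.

#3 stroke at J1  (source Se1 imposes e)
#0 stroke at J1  (prefer integral on C1)
#1 stroke at I1  (I1: I, integral causality)
#2 stroke at J1  (common-f at J1 fixed by 1)

β0 stroke→J1
β1 stroke→I1
β2 stroke→J1
β3 stroke→J1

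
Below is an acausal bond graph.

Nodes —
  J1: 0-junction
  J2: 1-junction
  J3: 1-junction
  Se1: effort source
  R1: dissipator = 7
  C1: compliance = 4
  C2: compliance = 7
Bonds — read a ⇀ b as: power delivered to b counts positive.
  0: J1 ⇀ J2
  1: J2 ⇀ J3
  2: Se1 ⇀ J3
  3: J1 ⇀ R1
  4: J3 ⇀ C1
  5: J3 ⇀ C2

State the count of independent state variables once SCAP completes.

2  (C1, C2 all integral)

β2 |J3  (Se1: effort source, stroke at far end)
β4 |J3  (C1 integral (e out))
β5 |J3  (C2: C, integral causality)
β1 |J2  (only one flow-in slot at J3)
β0 |J1  (J2: last free bond brings flow in)
β3 |R1  (J1 effort already set via bond 0)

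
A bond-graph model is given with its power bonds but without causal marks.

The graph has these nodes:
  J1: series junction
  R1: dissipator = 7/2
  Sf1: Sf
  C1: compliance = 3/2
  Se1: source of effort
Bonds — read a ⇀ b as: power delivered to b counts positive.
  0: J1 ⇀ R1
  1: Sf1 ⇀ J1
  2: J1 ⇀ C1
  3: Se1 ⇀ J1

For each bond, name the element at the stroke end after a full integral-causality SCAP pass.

b0 stroke at J1
b1 stroke at Sf1
b2 stroke at J1
b3 stroke at J1

#1 |Sf1  (Sf1 (Sf) sets flow on bond)
#3 |J1  (Se1: effort source, stroke at far end)
#0 |J1  (J1: bond 1 brought flow, rest push out)
#2 |J1  (J1: bond 1 brought flow, rest push out)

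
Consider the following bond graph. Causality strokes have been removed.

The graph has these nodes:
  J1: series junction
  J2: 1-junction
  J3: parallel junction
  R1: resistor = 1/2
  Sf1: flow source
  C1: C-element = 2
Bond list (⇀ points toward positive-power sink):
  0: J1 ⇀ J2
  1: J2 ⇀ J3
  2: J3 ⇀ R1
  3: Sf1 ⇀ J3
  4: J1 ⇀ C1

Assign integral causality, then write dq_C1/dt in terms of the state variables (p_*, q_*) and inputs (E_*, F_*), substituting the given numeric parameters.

dq_C1/dt = -F_Sf1 - q_C1

bond 3 stroke→Sf1  (Sf1 fixes flow; stroke at Sf1)
bond 4 stroke→J1  (C1 integral (e out))
bond 0 stroke→J2  (only one flow-in slot at J1)
bond 1 stroke→J3  (J2 needs exactly one f-in)
bond 2 stroke→R1  (J3: bond 1 brought effort, rest push out)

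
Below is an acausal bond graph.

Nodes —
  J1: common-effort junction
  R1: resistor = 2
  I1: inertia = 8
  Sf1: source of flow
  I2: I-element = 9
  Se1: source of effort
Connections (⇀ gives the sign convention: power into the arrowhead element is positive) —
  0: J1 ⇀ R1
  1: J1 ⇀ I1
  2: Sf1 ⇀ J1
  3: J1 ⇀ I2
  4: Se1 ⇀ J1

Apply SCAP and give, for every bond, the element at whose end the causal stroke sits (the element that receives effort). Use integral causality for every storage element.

β0 stroke at R1
β1 stroke at I1
β2 stroke at Sf1
β3 stroke at I2
β4 stroke at J1

bond 2 |Sf1  (Sf1 fixes flow; stroke at Sf1)
bond 4 |J1  (Se1 (Se) sets effort on bond)
bond 0 |R1  (0-jn J1 has e-setter on 4)
bond 1 |I1  (common-e at J1 fixed by 4)
bond 3 |I2  (J1 effort already set via bond 4)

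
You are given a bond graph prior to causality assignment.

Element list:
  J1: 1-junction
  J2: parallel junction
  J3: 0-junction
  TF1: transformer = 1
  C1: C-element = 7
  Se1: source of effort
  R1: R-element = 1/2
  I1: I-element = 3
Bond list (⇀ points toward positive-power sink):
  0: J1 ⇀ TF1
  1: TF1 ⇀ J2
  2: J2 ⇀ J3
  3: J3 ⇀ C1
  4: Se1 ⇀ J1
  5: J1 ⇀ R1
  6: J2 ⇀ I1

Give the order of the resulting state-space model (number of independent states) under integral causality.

2  (C1, I1 all integral)

β4 stroke at J1  (Se1: effort source, stroke at far end)
β3 stroke at J3  (C1 outputs effort q/C1)
β2 stroke at J2  (J3 effort already set via bond 3)
β1 stroke at TF1  (common-e at J2 fixed by 2)
β6 stroke at I1  (J2 effort already set via bond 2)
β0 stroke at J1  (through TF1, causality passes straight; one stroke at TF1)
β5 stroke at R1  (closing 1-jn rule on J1)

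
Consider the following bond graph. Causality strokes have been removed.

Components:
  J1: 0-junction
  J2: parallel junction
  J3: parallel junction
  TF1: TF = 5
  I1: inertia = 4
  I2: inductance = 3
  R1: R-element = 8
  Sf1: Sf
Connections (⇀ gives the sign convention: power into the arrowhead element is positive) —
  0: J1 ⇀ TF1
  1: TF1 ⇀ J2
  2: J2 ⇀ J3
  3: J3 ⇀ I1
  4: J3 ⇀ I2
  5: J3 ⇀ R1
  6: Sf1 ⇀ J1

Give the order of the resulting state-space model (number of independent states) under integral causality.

#6 |Sf1  (Sf1 fixes flow; stroke at Sf1)
#0 |J1  (closing 0-jn rule on J1)
#1 |TF1  (TF1: transformer flips bond 0)
#2 |J2  (only one effort-in slot at J2)
#3 |I1  (I1 integral (f out))
#4 |I2  (I2 integral (f out))
#5 |J3  (J3: last free bond brings effort in)

2  (I1, I2 all integral)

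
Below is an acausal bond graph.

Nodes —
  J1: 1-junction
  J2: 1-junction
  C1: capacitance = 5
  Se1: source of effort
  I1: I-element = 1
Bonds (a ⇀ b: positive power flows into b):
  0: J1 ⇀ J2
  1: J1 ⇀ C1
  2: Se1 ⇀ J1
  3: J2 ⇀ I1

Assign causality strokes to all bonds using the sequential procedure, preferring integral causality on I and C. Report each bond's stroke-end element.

#0 →J2
#1 →J1
#2 →J1
#3 →I1

bond 2 stroke→J1  (source Se1 imposes e)
bond 1 stroke→J1  (prefer integral on C1)
bond 0 stroke→J2  (J1: last free bond brings flow in)
bond 3 stroke→I1  (only one flow-in slot at J2)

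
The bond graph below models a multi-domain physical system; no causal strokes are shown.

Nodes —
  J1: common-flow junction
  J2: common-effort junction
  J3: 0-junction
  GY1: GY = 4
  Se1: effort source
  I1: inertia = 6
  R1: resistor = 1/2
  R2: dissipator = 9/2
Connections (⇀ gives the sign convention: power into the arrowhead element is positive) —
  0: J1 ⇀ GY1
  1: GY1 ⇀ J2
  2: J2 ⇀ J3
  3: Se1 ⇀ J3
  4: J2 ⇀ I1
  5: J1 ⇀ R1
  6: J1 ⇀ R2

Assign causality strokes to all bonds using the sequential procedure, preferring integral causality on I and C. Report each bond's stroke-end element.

b3 →J3  (Se1 fixes effort; stroke away)
b2 →J2  (J3 effort already set via bond 3)
b1 →GY1  (J2 effort already set via bond 2)
b4 →I1  (0-jn J2 has e-setter on 2)
b0 →GY1  (through GY1, causality inverts; strokes same side of GY1)
b5 →J1  (common-f at J1 fixed by 0)
b6 →J1  (J1: bond 0 brought flow, rest push out)

bond 0 |GY1
bond 1 |GY1
bond 2 |J2
bond 3 |J3
bond 4 |I1
bond 5 |J1
bond 6 |J1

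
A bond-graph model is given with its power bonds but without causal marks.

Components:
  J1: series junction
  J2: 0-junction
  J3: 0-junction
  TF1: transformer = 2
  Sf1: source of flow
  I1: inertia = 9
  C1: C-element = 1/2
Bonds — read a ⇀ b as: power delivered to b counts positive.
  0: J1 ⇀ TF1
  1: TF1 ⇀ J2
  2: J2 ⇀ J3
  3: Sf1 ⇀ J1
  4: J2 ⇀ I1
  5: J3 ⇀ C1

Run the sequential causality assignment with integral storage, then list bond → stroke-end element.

bond 3 →Sf1  (Sf1 (Sf) sets flow on bond)
bond 0 →J1  (J1: bond 3 brought flow, rest push out)
bond 1 →TF1  (through TF1, causality passes straight; one stroke at TF1)
bond 4 →I1  (prefer integral on I1)
bond 2 →J2  (closing 0-jn rule on J2)
bond 5 →J3  (J3: last free bond brings effort in)

b0 →J1
b1 →TF1
b2 →J2
b3 →Sf1
b4 →I1
b5 →J3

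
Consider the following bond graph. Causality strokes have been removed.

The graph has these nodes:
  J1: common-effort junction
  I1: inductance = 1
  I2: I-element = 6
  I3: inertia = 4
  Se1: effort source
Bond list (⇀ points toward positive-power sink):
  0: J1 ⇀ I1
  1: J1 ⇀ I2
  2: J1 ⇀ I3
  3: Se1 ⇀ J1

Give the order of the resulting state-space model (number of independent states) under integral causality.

β3 stroke at J1  (Se1 (Se) sets effort on bond)
β0 stroke at I1  (common-e at J1 fixed by 3)
β1 stroke at I2  (J1 effort already set via bond 3)
β2 stroke at I3  (J1: bond 3 brought effort, rest push out)

3  (I1, I2, I3 all integral)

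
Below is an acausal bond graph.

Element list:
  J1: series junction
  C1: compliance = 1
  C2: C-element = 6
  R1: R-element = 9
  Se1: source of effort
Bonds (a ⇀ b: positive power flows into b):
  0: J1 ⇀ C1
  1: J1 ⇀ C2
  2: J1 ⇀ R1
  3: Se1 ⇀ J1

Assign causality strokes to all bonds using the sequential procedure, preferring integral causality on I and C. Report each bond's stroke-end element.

#3 |J1  (Se1 (Se) sets effort on bond)
#0 |J1  (prefer integral on C1)
#1 |J1  (C2: C, integral causality)
#2 |R1  (J1 needs exactly one f-in)

#0 stroke→J1
#1 stroke→J1
#2 stroke→R1
#3 stroke→J1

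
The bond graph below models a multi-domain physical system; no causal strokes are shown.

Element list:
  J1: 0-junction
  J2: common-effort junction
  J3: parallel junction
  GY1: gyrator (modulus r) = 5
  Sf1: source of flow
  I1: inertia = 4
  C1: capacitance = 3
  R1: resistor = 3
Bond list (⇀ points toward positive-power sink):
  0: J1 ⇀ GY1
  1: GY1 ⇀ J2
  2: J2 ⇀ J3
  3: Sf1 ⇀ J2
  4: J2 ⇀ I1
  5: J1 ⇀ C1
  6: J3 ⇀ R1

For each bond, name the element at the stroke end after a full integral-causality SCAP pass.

#0 stroke→GY1
#1 stroke→GY1
#2 stroke→J2
#3 stroke→Sf1
#4 stroke→I1
#5 stroke→J1
#6 stroke→J3

b3 stroke at Sf1  (source Sf1 imposes f)
b4 stroke at I1  (I1 integral (f out))
b5 stroke at J1  (C1 integral (e out))
b0 stroke at GY1  (common-e at J1 fixed by 5)
b1 stroke at GY1  (through GY1, causality inverts; strokes same side of GY1)
b2 stroke at J2  (J2 needs exactly one e-in)
b6 stroke at J3  (J3 needs exactly one e-in)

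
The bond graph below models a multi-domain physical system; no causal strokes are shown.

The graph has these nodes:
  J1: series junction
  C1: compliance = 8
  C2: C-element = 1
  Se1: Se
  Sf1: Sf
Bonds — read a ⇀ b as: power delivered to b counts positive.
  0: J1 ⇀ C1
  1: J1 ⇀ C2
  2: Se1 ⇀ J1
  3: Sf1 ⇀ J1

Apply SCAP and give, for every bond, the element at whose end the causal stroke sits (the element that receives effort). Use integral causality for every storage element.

#2 |J1  (source Se1 imposes e)
#3 |Sf1  (Sf1: flow source, stroke at near end)
#0 |J1  (J1 flow already set via bond 3)
#1 |J1  (1-jn J1 has f-setter on 3)

bond 0 →J1
bond 1 →J1
bond 2 →J1
bond 3 →Sf1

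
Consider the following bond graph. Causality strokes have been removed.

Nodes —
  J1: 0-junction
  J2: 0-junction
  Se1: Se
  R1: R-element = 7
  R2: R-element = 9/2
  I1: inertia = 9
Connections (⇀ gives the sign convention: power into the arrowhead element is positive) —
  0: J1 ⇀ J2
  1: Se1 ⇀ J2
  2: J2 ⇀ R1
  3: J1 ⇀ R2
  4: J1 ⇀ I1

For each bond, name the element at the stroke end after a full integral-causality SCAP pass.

b1 |J2  (Se1: effort source, stroke at far end)
b0 |J1  (J2: bond 1 brought effort, rest push out)
b2 |R1  (common-e at J2 fixed by 1)
b3 |R2  (common-e at J1 fixed by 0)
b4 |I1  (common-e at J1 fixed by 0)

b0 →J1
b1 →J2
b2 →R1
b3 →R2
b4 →I1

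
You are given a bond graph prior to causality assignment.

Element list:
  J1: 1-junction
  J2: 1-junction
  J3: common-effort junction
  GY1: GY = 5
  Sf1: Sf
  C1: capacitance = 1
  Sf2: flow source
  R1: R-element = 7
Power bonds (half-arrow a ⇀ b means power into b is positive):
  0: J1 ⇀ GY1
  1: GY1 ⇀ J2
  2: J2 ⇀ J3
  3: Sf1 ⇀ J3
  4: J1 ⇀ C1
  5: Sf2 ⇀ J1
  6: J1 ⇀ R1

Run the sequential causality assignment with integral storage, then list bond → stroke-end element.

b0 stroke at J1
b1 stroke at J2
b2 stroke at J3
b3 stroke at Sf1
b4 stroke at J1
b5 stroke at Sf2
b6 stroke at J1

bond 3 stroke at Sf1  (Sf1 (Sf) sets flow on bond)
bond 5 stroke at Sf2  (Sf2: flow source, stroke at near end)
bond 0 stroke at J1  (J1 flow already set via bond 5)
bond 4 stroke at J1  (1-jn J1 has f-setter on 5)
bond 6 stroke at J1  (J1: bond 5 brought flow, rest push out)
bond 2 stroke at J3  (only one effort-in slot at J3)
bond 1 stroke at J2  (through GY1, causality inverts; strokes same side of GY1)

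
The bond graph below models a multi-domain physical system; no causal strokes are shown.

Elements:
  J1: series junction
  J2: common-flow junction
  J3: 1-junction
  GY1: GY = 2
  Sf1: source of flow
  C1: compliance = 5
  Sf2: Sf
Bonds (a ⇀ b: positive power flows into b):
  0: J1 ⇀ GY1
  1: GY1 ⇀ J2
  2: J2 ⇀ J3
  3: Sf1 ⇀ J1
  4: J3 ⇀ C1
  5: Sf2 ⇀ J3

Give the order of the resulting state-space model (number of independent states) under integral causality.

#3 |Sf1  (Sf1: flow source, stroke at near end)
#5 |Sf2  (source Sf2 imposes f)
#0 |J1  (J1: bond 3 brought flow, rest push out)
#2 |J3  (J3 flow already set via bond 5)
#4 |J3  (common-f at J3 fixed by 5)
#1 |J2  (GY1: gyrator matches bond 0)

1  (C1 all integral)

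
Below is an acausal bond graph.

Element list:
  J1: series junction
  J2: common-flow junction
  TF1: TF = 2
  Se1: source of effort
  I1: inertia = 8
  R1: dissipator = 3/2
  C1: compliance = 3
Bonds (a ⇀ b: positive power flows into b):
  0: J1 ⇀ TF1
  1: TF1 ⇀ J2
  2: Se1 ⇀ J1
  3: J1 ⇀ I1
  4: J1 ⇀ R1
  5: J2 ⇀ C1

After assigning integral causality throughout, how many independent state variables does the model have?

bond 2 |J1  (Se1 fixes effort; stroke away)
bond 3 |I1  (I1 integral (f out))
bond 0 |J1  (1-jn J1 has f-setter on 3)
bond 4 |J1  (common-f at J1 fixed by 3)
bond 1 |TF1  (TF1 one-in-one-out from 0)
bond 5 |J2  (common-f at J2 fixed by 1)

2  (C1, I1 all integral)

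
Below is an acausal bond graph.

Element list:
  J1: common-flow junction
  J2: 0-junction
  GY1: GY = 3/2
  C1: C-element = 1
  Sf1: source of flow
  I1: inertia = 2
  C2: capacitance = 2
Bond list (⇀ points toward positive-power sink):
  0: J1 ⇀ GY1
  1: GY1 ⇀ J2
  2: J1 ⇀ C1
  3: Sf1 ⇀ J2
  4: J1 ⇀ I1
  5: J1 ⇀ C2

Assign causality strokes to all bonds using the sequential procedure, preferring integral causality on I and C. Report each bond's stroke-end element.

β0 stroke at J1
β1 stroke at J2
β2 stroke at J1
β3 stroke at Sf1
β4 stroke at I1
β5 stroke at J1

β3 stroke→Sf1  (Sf1 (Sf) sets flow on bond)
β1 stroke→J2  (J2 needs exactly one e-in)
β0 stroke→J1  (GY1: gyrator matches bond 1)
β2 stroke→J1  (prefer integral on C1)
β4 stroke→I1  (prefer integral on I1)
β5 stroke→J1  (J1 flow already set via bond 4)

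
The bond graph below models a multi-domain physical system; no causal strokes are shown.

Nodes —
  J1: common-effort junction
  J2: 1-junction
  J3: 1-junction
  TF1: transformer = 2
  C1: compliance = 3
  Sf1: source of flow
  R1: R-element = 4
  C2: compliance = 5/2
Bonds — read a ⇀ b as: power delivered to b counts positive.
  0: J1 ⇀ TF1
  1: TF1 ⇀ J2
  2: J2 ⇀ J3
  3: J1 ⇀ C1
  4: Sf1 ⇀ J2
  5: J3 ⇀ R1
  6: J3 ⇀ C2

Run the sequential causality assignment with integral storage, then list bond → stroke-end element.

β4 |Sf1  (Sf1 fixes flow; stroke at Sf1)
β1 |J2  (J2 flow already set via bond 4)
β2 |J2  (J2: bond 4 brought flow, rest push out)
β5 |J3  (common-f at J3 fixed by 2)
β6 |J3  (J3 flow already set via bond 2)
β0 |TF1  (TF1 one-in-one-out from 1)
β3 |J1  (only one effort-in slot at J1)

#0 →TF1
#1 →J2
#2 →J2
#3 →J1
#4 →Sf1
#5 →J3
#6 →J3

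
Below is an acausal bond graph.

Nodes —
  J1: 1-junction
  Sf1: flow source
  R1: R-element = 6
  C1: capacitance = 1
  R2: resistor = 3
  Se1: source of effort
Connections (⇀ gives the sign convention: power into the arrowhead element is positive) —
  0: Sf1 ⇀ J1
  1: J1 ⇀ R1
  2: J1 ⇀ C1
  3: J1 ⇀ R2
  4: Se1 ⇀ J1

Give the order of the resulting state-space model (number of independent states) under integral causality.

1  (C1 all integral)

bond 0 |Sf1  (source Sf1 imposes f)
bond 4 |J1  (source Se1 imposes e)
bond 1 |J1  (J1 flow already set via bond 0)
bond 2 |J1  (common-f at J1 fixed by 0)
bond 3 |J1  (J1 flow already set via bond 0)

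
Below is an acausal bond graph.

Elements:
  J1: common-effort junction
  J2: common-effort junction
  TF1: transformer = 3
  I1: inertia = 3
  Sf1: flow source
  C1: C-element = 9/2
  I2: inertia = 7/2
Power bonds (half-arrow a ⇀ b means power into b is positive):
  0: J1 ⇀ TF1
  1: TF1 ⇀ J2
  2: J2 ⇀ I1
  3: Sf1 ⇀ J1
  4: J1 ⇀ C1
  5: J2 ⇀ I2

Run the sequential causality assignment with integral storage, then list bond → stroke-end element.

β0 |TF1
β1 |J2
β2 |I1
β3 |Sf1
β4 |J1
β5 |I2

β3 stroke→Sf1  (source Sf1 imposes f)
β2 stroke→I1  (I1 integral (f out))
β4 stroke→J1  (C1 outputs effort q/C1)
β0 stroke→TF1  (J1: bond 4 brought effort, rest push out)
β1 stroke→J2  (TF1: transformer flips bond 0)
β5 stroke→I2  (J2 effort already set via bond 1)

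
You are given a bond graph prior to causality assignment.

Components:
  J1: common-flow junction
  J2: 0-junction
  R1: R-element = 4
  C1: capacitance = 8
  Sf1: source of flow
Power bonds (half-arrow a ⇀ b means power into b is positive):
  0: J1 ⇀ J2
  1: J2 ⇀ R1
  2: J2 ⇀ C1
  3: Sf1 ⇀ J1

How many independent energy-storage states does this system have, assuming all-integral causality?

1  (C1 all integral)

bond 3 →Sf1  (source Sf1 imposes f)
bond 0 →J1  (1-jn J1 has f-setter on 3)
bond 2 →J2  (prefer integral on C1)
bond 1 →R1  (J2 effort already set via bond 2)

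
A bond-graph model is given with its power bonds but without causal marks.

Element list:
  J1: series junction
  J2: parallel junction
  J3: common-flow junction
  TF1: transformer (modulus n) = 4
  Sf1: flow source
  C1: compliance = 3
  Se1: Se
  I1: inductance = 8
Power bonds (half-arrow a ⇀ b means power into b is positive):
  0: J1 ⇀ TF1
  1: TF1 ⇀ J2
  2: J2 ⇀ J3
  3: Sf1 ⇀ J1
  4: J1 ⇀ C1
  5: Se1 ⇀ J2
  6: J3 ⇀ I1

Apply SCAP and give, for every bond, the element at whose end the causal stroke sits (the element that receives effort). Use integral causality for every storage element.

bond 3 stroke at Sf1  (Sf1 (Sf) sets flow on bond)
bond 5 stroke at J2  (Se1 (Se) sets effort on bond)
bond 0 stroke at J1  (J1 flow already set via bond 3)
bond 4 stroke at J1  (common-f at J1 fixed by 3)
bond 1 stroke at TF1  (0-jn J2 has e-setter on 5)
bond 2 stroke at J3  (J2 effort already set via bond 5)
bond 6 stroke at I1  (J3 needs exactly one f-in)

#0 →J1
#1 →TF1
#2 →J3
#3 →Sf1
#4 →J1
#5 →J2
#6 →I1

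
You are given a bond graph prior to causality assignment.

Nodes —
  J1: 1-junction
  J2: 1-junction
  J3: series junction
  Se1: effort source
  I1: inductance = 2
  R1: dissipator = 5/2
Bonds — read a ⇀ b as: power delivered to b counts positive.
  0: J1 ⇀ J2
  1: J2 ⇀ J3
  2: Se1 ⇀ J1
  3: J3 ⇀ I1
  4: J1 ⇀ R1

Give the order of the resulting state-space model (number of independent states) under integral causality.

1  (I1 all integral)

β2 →J1  (Se1: effort source, stroke at far end)
β3 →I1  (prefer integral on I1)
β1 →J3  (J3: bond 3 brought flow, rest push out)
β0 →J2  (common-f at J2 fixed by 1)
β4 →J1  (common-f at J1 fixed by 0)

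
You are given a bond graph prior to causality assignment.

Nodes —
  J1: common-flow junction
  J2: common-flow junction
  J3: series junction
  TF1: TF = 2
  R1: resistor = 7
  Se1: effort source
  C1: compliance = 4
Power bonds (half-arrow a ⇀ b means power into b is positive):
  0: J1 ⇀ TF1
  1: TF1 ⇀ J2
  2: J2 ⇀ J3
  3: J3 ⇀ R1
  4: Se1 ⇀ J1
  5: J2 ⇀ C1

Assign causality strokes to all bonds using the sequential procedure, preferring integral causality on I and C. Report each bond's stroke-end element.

#0 →TF1
#1 →J2
#2 →J3
#3 →R1
#4 →J1
#5 →J2

β4 |J1  (source Se1 imposes e)
β0 |TF1  (only one flow-in slot at J1)
β1 |J2  (through TF1, causality passes straight; one stroke at TF1)
β5 |J2  (C1: C, integral causality)
β2 |J3  (J2: last free bond brings flow in)
β3 |R1  (J3 needs exactly one f-in)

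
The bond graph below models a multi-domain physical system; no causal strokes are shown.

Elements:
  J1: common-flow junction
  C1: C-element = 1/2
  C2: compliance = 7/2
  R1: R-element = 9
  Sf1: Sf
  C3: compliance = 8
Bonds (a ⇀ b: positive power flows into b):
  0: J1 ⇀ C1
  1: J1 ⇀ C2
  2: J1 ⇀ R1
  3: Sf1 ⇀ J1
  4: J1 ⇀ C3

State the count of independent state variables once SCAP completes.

β3 stroke at Sf1  (Sf1 (Sf) sets flow on bond)
β0 stroke at J1  (J1: bond 3 brought flow, rest push out)
β1 stroke at J1  (J1 flow already set via bond 3)
β2 stroke at J1  (1-jn J1 has f-setter on 3)
β4 stroke at J1  (J1: bond 3 brought flow, rest push out)

3  (C1, C2, C3 all integral)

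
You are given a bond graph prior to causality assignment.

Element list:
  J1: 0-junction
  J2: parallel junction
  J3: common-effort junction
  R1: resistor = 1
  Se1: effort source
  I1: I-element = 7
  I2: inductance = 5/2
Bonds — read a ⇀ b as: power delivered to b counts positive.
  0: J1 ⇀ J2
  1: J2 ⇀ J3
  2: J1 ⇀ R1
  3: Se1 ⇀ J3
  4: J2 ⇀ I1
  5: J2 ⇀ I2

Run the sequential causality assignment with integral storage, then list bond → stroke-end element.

bond 3 stroke at J3  (source Se1 imposes e)
bond 1 stroke at J2  (J3 effort already set via bond 3)
bond 0 stroke at J1  (0-jn J2 has e-setter on 1)
bond 4 stroke at I1  (0-jn J2 has e-setter on 1)
bond 5 stroke at I2  (J2 effort already set via bond 1)
bond 2 stroke at R1  (common-e at J1 fixed by 0)

b0 →J1
b1 →J2
b2 →R1
b3 →J3
b4 →I1
b5 →I2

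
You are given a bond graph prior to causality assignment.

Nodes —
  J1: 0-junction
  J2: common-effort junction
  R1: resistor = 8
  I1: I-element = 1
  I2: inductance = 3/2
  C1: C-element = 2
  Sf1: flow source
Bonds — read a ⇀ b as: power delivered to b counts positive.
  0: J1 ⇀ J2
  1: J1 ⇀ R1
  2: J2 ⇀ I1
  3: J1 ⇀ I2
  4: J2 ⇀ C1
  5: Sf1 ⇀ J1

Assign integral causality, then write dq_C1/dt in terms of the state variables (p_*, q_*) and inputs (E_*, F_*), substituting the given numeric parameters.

b5 stroke→Sf1  (source Sf1 imposes f)
b2 stroke→I1  (prefer integral on I1)
b3 stroke→I2  (I2: I, integral causality)
b4 stroke→J2  (C1 integral (e out))
b0 stroke→J1  (common-e at J2 fixed by 4)
b1 stroke→R1  (J1 effort already set via bond 0)

dq_C1/dt = F_Sf1 - p_I1 - 2*p_I2/3 - q_C1/16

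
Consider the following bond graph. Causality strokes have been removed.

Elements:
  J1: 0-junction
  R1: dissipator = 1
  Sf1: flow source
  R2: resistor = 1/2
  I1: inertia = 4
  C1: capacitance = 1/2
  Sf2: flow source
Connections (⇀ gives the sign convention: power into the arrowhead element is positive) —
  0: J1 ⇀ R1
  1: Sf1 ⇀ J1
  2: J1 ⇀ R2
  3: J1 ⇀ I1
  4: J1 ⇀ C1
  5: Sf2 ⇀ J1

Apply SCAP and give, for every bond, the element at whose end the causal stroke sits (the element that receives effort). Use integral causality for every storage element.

#1 |Sf1  (Sf1 fixes flow; stroke at Sf1)
#5 |Sf2  (Sf2 fixes flow; stroke at Sf2)
#3 |I1  (I1 integral (f out))
#4 |J1  (C1 outputs effort q/C1)
#0 |R1  (J1: bond 4 brought effort, rest push out)
#2 |R2  (0-jn J1 has e-setter on 4)

bond 0 →R1
bond 1 →Sf1
bond 2 →R2
bond 3 →I1
bond 4 →J1
bond 5 →Sf2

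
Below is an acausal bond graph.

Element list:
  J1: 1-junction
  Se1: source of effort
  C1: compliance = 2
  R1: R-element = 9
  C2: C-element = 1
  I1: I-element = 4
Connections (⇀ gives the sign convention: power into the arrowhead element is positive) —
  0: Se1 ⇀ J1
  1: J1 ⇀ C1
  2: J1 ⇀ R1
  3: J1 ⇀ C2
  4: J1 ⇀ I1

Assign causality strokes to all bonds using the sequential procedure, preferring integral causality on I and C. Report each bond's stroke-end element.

b0 |J1
b1 |J1
b2 |J1
b3 |J1
b4 |I1

#0 stroke at J1  (Se1 fixes effort; stroke away)
#1 stroke at J1  (C1: C, integral causality)
#3 stroke at J1  (C2: C, integral causality)
#4 stroke at I1  (I1 integral (f out))
#2 stroke at J1  (common-f at J1 fixed by 4)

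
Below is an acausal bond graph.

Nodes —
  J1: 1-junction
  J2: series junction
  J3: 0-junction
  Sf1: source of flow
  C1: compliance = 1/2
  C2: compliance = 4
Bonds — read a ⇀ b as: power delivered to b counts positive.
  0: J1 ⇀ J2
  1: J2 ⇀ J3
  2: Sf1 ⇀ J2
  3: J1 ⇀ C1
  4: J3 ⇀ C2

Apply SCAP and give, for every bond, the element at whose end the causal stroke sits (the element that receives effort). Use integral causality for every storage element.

β2 stroke at Sf1  (Sf1 fixes flow; stroke at Sf1)
β0 stroke at J2  (1-jn J2 has f-setter on 2)
β1 stroke at J2  (J2 flow already set via bond 2)
β4 stroke at J3  (J3 needs exactly one e-in)
β3 stroke at J1  (J1 flow already set via bond 0)

bond 0 |J2
bond 1 |J2
bond 2 |Sf1
bond 3 |J1
bond 4 |J3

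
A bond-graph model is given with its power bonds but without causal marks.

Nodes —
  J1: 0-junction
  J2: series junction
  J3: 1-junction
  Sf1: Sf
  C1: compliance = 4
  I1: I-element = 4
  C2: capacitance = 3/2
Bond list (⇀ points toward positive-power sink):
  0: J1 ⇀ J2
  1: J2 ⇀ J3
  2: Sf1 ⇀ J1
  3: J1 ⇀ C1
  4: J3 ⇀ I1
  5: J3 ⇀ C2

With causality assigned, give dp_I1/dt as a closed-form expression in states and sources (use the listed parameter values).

β2 →Sf1  (Sf1 fixes flow; stroke at Sf1)
β3 →J1  (prefer integral on C1)
β0 →J2  (0-jn J1 has e-setter on 3)
β1 →J3  (J2 needs exactly one f-in)
β4 →I1  (I1 integral (f out))
β5 →J3  (J3 flow already set via bond 4)

dp_I1/dt = q_C1/4 - 2*q_C2/3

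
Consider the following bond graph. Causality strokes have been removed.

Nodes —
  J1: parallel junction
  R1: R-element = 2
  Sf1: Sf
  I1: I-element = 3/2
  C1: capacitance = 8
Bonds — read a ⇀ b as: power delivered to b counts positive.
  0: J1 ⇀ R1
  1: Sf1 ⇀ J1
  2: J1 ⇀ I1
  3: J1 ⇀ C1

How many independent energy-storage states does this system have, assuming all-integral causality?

2  (C1, I1 all integral)

b1 stroke at Sf1  (Sf1 fixes flow; stroke at Sf1)
b2 stroke at I1  (I1 outputs flow p/I1)
b3 stroke at J1  (C1 outputs effort q/C1)
b0 stroke at R1  (0-jn J1 has e-setter on 3)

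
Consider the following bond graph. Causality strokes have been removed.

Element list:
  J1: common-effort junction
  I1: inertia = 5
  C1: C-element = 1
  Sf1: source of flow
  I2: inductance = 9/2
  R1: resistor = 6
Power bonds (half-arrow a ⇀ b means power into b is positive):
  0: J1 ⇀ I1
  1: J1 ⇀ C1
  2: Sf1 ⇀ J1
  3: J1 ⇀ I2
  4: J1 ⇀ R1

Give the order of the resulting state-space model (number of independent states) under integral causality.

#2 stroke at Sf1  (Sf1: flow source, stroke at near end)
#0 stroke at I1  (prefer integral on I1)
#1 stroke at J1  (C1 outputs effort q/C1)
#3 stroke at I2  (J1 effort already set via bond 1)
#4 stroke at R1  (J1: bond 1 brought effort, rest push out)

3  (C1, I1, I2 all integral)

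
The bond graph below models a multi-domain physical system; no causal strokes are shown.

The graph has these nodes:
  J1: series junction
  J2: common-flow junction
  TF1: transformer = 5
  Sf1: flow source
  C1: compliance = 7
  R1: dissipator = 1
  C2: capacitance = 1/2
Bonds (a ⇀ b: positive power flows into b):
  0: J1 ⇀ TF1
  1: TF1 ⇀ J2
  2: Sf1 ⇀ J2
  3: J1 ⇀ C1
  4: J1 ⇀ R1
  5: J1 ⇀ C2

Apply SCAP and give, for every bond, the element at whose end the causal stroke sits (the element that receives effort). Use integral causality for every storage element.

β2 →Sf1  (Sf1 fixes flow; stroke at Sf1)
β1 →J2  (J2: bond 2 brought flow, rest push out)
β0 →TF1  (TF1 one-in-one-out from 1)
β3 →J1  (J1 flow already set via bond 0)
β4 →J1  (J1: bond 0 brought flow, rest push out)
β5 →J1  (J1 flow already set via bond 0)

#0 →TF1
#1 →J2
#2 →Sf1
#3 →J1
#4 →J1
#5 →J1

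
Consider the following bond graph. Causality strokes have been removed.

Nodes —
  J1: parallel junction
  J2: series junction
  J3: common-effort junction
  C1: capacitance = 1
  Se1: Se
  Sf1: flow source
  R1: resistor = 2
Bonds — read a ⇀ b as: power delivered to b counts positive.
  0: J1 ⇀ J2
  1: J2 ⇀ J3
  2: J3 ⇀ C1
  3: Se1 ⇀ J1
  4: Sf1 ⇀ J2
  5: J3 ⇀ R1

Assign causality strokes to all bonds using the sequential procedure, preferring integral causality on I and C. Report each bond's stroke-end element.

#0 →J2
#1 →J2
#2 →J3
#3 →J1
#4 →Sf1
#5 →R1

bond 3 →J1  (Se1 fixes effort; stroke away)
bond 4 →Sf1  (Sf1 (Sf) sets flow on bond)
bond 0 →J2  (J1: bond 3 brought effort, rest push out)
bond 1 →J2  (J2 flow already set via bond 4)
bond 2 →J3  (C1 integral (e out))
bond 5 →R1  (0-jn J3 has e-setter on 2)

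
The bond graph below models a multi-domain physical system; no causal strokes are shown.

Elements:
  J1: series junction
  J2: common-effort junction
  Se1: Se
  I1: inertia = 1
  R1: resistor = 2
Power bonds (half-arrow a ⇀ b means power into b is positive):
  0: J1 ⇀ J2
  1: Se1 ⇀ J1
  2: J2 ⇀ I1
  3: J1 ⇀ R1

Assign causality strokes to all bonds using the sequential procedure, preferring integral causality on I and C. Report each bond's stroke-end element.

bond 1 →J1  (source Se1 imposes e)
bond 2 →I1  (I1 integral (f out))
bond 0 →J2  (only one effort-in slot at J2)
bond 3 →J1  (J1 flow already set via bond 0)

#0 stroke at J2
#1 stroke at J1
#2 stroke at I1
#3 stroke at J1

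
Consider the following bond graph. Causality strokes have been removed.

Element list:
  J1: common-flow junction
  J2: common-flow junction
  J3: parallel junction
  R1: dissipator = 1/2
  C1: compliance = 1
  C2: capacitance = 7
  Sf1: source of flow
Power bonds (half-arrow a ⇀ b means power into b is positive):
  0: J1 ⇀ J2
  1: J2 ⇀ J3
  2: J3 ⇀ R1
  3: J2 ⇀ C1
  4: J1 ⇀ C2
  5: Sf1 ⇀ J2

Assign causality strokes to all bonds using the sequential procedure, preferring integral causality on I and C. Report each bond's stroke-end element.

β0 stroke at J2
β1 stroke at J2
β2 stroke at J3
β3 stroke at J2
β4 stroke at J1
β5 stroke at Sf1

#5 stroke at Sf1  (source Sf1 imposes f)
#0 stroke at J2  (1-jn J2 has f-setter on 5)
#1 stroke at J2  (J2: bond 5 brought flow, rest push out)
#3 stroke at J2  (J2: bond 5 brought flow, rest push out)
#2 stroke at J3  (J3 needs exactly one e-in)
#4 stroke at J1  (J1 flow already set via bond 0)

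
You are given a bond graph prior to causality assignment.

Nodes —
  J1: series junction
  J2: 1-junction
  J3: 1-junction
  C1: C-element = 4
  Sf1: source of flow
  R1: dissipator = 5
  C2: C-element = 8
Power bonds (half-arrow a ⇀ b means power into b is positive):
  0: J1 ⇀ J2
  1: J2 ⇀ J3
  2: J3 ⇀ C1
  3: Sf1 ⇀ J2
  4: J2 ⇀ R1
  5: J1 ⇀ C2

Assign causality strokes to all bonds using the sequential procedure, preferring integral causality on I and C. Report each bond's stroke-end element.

b0 stroke→J2
b1 stroke→J2
b2 stroke→J3
b3 stroke→Sf1
b4 stroke→J2
b5 stroke→J1

b3 |Sf1  (Sf1 (Sf) sets flow on bond)
b0 |J2  (J2: bond 3 brought flow, rest push out)
b1 |J2  (J2: bond 3 brought flow, rest push out)
b4 |J2  (common-f at J2 fixed by 3)
b2 |J3  (J3: bond 1 brought flow, rest push out)
b5 |J1  (common-f at J1 fixed by 0)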